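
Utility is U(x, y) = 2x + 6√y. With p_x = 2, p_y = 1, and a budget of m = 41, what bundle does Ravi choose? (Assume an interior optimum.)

MU_x = 2, MU_y = 6/(2√y).
MRS = 2 ÷ (6/(2√y)).
Tangency: set MRS = p_x/p_y = 2/1 = 2.
MRS depends only on y: (2/3)·√y = 2 ⇒ √y = 2/(2/3) = 3 ⇒ y* = 9.
From the budget, 2·x = 41 − 1·9 = 32, so x* = 16.

x* = 16, y* = 9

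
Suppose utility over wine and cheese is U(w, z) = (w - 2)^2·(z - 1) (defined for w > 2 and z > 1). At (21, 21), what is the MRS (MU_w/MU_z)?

MRS = 40/19

MU_w = 2·(w−2)·(z−1), MU_z = (w−2)^2.
MRS = (2/1)·(z−1)/(w−2).
At (21, 21): MRS = 40/19.
The indifference curve has slope −40/19 at this bundle.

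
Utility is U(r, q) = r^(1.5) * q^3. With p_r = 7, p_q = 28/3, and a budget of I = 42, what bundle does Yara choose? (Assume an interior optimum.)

MU_r = 1.5·√r·q^3 and MU_q = 3·r^(1.5)·q^2.
MRS = MU_r/MU_q = (0.5)·q/r.
Tangency: set MRS = p_r/p_q = 7/(28/3) = 0.75.
So (0.5)·q/r = 0.75, i.e. q = 1.5·r.
Substitute into the budget 7·r + (28/3)·q = 42: 21·r = 42, so r* = 2.
Then q* = 1.5·2 = 3.

r* = 2, q* = 3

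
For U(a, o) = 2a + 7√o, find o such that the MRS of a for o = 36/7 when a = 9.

MU_a = 2, MU_o = 7/(2√o).
MRS = 2 ÷ (7/(2√o)).
MRS depends only on o: (4/7)·√o = 36/7 ⇒ √o = (36/7)/(4/7) = 9 ⇒ o = 81.

o = 81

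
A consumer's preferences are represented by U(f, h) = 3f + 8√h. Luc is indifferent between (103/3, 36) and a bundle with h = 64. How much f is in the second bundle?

f = 29

U(103/3, 36) = 151.
Set U(f, 64) = 151 and solve.
With h = 64: √64 = 8, so 3f = 151 − 8·8 = 87 and f = 29.
Check: U(29, 64) = 151.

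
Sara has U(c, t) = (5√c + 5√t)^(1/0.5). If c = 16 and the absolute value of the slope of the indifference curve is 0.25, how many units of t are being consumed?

t = 1

For CES with ρ = 0.5, MRS = √(t/c).
Setting √(t/16) = 0.25 gives t/16 = 1/16 and t = 1.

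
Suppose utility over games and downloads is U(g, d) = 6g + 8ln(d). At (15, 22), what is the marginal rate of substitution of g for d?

MRS = 16.5

MU_g = 6, MU_d = 8/d.
MRS = 6 ÷ (8/d).
At (15, 22): MRS = 16.5.
So at (15, 22) the consumer would give up 16.5 units of d for one more unit of g.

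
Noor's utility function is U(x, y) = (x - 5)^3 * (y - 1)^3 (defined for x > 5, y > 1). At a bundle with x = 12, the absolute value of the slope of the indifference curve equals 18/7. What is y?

y = 19

MU_x = 3·(x−5)^2·(y−1)^3, MU_y = 3·(x−5)^3·(y−1)^2.
MRS = (y−1)/(x−5).
Substitute x = 12: MRS = (y − 1)/7. Setting this equal to 18/7 gives y − 1 = (18/7)·7 = 18, so y = 19.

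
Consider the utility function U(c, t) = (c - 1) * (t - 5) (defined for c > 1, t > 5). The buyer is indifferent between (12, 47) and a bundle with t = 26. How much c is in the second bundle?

U(12, 47) = 462.
Set U(c, 26) = 462 and solve.
With t = 26: (26 − 5) = 21, so (c − 1) = 462/21 = 22.
So c = 1 + 22 = 23.
Check: U(23, 26) = 462.

c = 23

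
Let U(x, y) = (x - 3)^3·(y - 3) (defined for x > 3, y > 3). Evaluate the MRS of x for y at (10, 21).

MRS = 54/7

MU_x = 3·(x−3)^2·(y−3), MU_y = (x−3)^3.
MRS = (3/1)·(y−3)/(x−3).
At (10, 21): MRS = 54/7.
That is, one extra unit of x is worth 54/7 units of y at the margin.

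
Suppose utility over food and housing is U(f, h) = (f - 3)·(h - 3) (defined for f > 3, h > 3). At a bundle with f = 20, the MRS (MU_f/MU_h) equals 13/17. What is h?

MU_f = (h−3), MU_h = (f−3).
MRS = (h−3)/(f−3).
Substitute f = 20: MRS = (h − 3)/17. Setting this equal to 13/17 gives h − 3 = (13/17)·17 = 13, so h = 16.

h = 16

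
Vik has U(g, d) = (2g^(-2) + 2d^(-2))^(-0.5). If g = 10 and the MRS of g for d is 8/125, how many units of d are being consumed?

d = 4

For CES with ρ = -2, MRS = (d/g)^3.
Setting (d/10)^3 = 8/125 gives d/10 = 0.4 and d = 4.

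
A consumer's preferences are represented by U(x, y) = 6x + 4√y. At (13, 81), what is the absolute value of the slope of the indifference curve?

MU_x = 6, MU_y = 4/(2√y).
MRS = 6 ÷ (4/(2√y)).
At (13, 81): MRS = 27.
So at (13, 81) the consumer would give up 27 units of y for one more unit of x.

MRS = 27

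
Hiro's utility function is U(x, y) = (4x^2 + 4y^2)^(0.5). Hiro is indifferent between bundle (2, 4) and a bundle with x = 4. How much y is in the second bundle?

U depends on (x, y) only through S = 4x^2 + 4y^2, so equal utility means equal S. At (2, 4): S = 80.
With x = 4: 4·4^2 = 64, so 4y^2 = 80 − 64 = 16, i.e. y^2 = 4.
Hence y = √4 = 2.
Check: U(4, 2) = 8.9443.

y = 2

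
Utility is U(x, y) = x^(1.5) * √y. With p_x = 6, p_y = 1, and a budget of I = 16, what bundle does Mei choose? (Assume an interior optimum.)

x* = 2, y* = 4

MU_x = 1.5·√x·√y and MU_y = 0.5·x^(1.5)·y^(-0.5).
MRS = MU_x/MU_y = (3)·y/x.
Tangency: set MRS = p_x/p_y = 6/1 = 6.
So (3)·y/x = 6, i.e. y = 2·x.
Substitute into the budget 6·x + 1·y = 16: 8·x = 16, so x* = 2.
Then y* = 2·2 = 4.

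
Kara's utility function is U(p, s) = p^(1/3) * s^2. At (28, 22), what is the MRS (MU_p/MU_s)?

MRS = 11/84

MU_p = 1/3·p^(-2/3)·s^2 and MU_s = 2·p^(1/3)·s.
MRS = MU_p/MU_s = (1/6)·s/p.
At (28, 22): MRS = 11/84.
That is, one extra unit of p is worth 11/84 units of s at the margin.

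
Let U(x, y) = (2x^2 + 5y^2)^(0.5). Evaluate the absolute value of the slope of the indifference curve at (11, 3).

For CES with ρ = 2, MRS = (2/5)·(y/x)^(-1).
At (11, 3): MRS = 22/15.
That is, one extra unit of x is worth 22/15 units of y at the margin.

MRS = 22/15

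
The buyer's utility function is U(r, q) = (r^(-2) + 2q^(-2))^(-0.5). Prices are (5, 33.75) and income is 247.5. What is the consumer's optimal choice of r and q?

r* = 9, q* = 6

For CES with ρ = -2, MRS = (1/2)·(q/r)^3.
Tangency: set MRS = p_r/p_q = 5/33.75 = 4/27.
So (q/r)^3 = 8/27; taking the cube root, q/r = 2/3, i.e. q = (2/3)·r.
Substitute into the budget 5·r + 33.75·q = 247.5: 27.5·r = 247.5, so r* = 9 and q* = (2/3)·9 = 6.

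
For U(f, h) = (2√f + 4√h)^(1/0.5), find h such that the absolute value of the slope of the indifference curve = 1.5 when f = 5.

For CES with ρ = 0.5, MRS = (2/4)·√(h/f).
Setting (2/4)·√(h/5) = 1.5 gives √(h/5) = 3, so h/5 = 9 and h = 45.

h = 45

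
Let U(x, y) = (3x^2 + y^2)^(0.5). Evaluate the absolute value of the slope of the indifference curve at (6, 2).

MRS = 9

For CES with ρ = 2, MRS = (3/1)·(y/x)^(-1).
At (6, 2): MRS = 9.
The indifference curve has slope −9 at this bundle.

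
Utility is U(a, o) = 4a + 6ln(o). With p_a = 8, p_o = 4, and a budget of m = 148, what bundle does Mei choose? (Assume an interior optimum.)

a* = 17, o* = 3

MU_a = 4, MU_o = 6/o.
MRS = 4 ÷ (6/o).
Tangency: set MRS = p_a/p_o = 8/4 = 2.
MRS depends only on o: (2/3)·o = 2 ⇒ o* = 2/(2/3) = 3.
From the budget, 8·a = 148 − 4·3 = 136, so a* = 17.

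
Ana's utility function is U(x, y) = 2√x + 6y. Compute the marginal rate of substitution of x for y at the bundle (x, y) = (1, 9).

MRS = 1/6

MU_x = 2/(2√x), MU_y = 6.
MRS = 2/(2√x) ÷ 6.
At (1, 9): MRS = 1/6.
So at (1, 9) the consumer would give up 1/6 units of y for one more unit of x.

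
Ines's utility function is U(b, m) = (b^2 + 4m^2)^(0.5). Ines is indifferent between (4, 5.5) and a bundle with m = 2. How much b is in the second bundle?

U depends on (b, m) only through S = b^2 + 4m^2, so equal utility means equal S. At (4, 5.5): S = 137.
With m = 2: 4·2^2 = 16, so b^2 = 137 − 16 = 121.
Hence b = √121 = 11.
Check: U(11, 2) = 11.7047.

b = 11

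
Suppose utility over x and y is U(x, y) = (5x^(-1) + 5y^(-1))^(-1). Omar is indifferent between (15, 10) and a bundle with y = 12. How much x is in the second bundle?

U depends on (x, y) only through S = 5x^(-1) + 5y^(-1), so equal utility means equal S. At (15, 10): S = 5/6.
With y = 12: 5·12^(-1) = 5/12, so 5x^(-1) = 5/6 − 5/12 = 5/12, i.e. x^(-1) = 1/12.
Hence x = 1/(1/12) = 12.
Check: U(12, 12) = 1.2.

x = 12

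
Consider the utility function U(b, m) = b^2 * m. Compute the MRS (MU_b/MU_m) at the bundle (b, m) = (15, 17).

MRS = 34/15

MU_b = 2·b·m and MU_m = b^2.
MRS = MU_b/MU_m = (2/1)·m/b.
At (15, 17): MRS = 34/15.
So at (15, 17) the consumer would give up 34/15 units of m for one more unit of b.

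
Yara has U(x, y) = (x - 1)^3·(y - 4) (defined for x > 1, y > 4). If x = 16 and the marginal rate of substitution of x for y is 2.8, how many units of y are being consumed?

MU_x = 3·(x−1)^2·(y−4), MU_y = (x−1)^3.
MRS = (3/1)·(y−4)/(x−1).
Substitute x = 16: MRS = (y − 4)/5. Setting this equal to 2.8 gives y − 4 = 2.8·5 = 14, so y = 18.

y = 18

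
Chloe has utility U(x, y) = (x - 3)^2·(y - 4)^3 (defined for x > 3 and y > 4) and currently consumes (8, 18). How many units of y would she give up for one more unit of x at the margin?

MU_x = 2·(x−3)·(y−4)^3, MU_y = 3·(x−3)^2·(y−4)^2.
MRS = (2/3)·(y−4)/(x−3).
At (8, 18): MRS = 28/15.
The indifference curve has slope −28/15 at this bundle.

MRS = 28/15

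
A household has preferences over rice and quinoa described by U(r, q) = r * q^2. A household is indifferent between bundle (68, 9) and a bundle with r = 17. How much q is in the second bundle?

q = 18

U(68, 9) = 5508.
Set U(17, q) = 5508 and solve.
With r = 17: q^2 = 5508/17 = 324; taking the square root, q = 18.
Check: U(17, 18) = 5508.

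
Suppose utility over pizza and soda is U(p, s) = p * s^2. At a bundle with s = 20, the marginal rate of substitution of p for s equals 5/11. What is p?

p = 22

MU_p = s^2 and MU_s = 2·p·s.
MRS = MU_p/MU_s = (1/2)·s/p.
Substitute s = 20: MRS = 10/p. Setting 10/p = 5/11 gives p = 10/(5/11) = 22.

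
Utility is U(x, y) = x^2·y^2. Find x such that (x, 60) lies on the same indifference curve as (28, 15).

U(28, 15) = 176400.
Set U(x, 60) = 176400 and solve.
With y = 60: 60^2 = 3600, so x^2 = 176400/3600 = 49; taking the square root, x = 7.
Check: U(7, 60) = 176400.

x = 7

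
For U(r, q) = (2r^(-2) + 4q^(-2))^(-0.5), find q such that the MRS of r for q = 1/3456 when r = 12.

For CES with ρ = -2, MRS = (2/4)·(q/r)^3.
Setting (2/4)·(q/12)^3 = 1/3456 gives (q/12)^3 = 1/1728, so q/12 = 1/12 and q = 1.

q = 1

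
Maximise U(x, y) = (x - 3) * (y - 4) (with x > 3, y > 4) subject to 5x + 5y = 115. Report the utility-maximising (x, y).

MU_x = (y−4), MU_y = (x−3).
MRS = (y−4)/(x−3).
Tangency: set MRS = p_x/p_y = 5/5 = 1.
So (y − 4)/(x − 3) = 1, i.e. (y − 4) = (x − 3).
Rewrite the budget in excess-of-subsistence terms: 5·(x − 3) + 5·(y − 4) = 115 − 5·3 − 5·4 = 80.
Substituting, 10·(x − 3) = 80, so x − 3 = 8 and x* = 11.
Then y − 4 = 8, so y* = 12.

x* = 11, y* = 12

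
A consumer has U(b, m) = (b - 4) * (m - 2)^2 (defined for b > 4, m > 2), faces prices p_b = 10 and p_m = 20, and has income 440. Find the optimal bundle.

MU_b = (m−2)^2, MU_m = 2·(b−4)·(m−2).
MRS = (1/2)·(m−2)/(b−4).
Tangency: set MRS = p_b/p_m = 10/20 = 0.5.
So (1/2)·(m − 2)/(b − 4) = 0.5, i.e. (m − 2) = (b − 4).
Rewrite the budget in excess-of-subsistence terms: 10·(b − 4) + 20·(m − 2) = 440 − 10·4 − 20·2 = 360.
Substituting, 30·(b − 4) = 360, so b − 4 = 12 and b* = 16.
Then m − 2 = 12, so m* = 14.

b* = 16, m* = 14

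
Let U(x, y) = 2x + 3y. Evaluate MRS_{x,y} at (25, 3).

MU_x = 2, MU_y = 3, so MRS = 2/3 at every bundle.
At (25, 3): MRS = 2/3.
So at (25, 3) the consumer would give up 2/3 units of y for one more unit of x.

MRS = 2/3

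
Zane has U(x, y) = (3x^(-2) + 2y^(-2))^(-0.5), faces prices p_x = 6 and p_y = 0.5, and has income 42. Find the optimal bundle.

x* = 6, y* = 12

For CES with ρ = -2, MRS = (3/2)·(y/x)^3.
Tangency: set MRS = p_x/p_y = 6/0.5 = 12.
So (y/x)^3 = 8; taking the cube root, y/x = 2, i.e. y = 2·x.
Substitute into the budget 6·x + 0.5·y = 42: 7·x = 42, so x* = 6 and y* = 2·6 = 12.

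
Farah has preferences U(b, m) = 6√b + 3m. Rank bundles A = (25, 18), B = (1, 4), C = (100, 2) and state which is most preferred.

Bundle A

Evaluate utility at each bundle:
U(A) = 84.000.
U(B) = 18.000.
U(C) = 66.000.
Highest utility is A, so A ≻ C ≻ B.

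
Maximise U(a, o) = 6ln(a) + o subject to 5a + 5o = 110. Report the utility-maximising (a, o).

MU_a = 6/a, MU_o = 1.
MRS = 6/a ÷ 1.
Tangency: set MRS = p_a/p_o = 5/5 = 1.
MRS depends only on a: 6/a = 1 ⇒ a* = 6/1 = 6.
From the budget, 5·o = 110 − 5·6 = 80, so o* = 16.

a* = 6, o* = 16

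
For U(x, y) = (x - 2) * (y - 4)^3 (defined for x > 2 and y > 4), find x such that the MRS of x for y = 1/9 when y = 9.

MU_x = (y−4)^3, MU_y = 3·(x−2)·(y−4)^2.
MRS = (1/3)·(y−4)/(x−2).
Substitute y = 9: MRS = (5/3)/(x − 2). Setting this equal to 1/9 gives x − 2 = (5/3)/(1/9) = 15, so x = 17.

x = 17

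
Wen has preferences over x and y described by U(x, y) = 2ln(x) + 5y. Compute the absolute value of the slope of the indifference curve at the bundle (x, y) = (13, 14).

MU_x = 2/x, MU_y = 5.
MRS = 2/x ÷ 5.
At (13, 14): MRS = 2/65.
So at (13, 14) the consumer would give up 2/65 units of y for one more unit of x.

MRS = 2/65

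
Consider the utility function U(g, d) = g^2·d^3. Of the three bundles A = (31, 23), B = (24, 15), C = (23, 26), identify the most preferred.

Bundle A

Evaluate utility at each bundle:
U(A) = 11692487.
U(B) = 1944000.
U(C) = 9297704.
Highest utility is A, so A ≻ C ≻ B.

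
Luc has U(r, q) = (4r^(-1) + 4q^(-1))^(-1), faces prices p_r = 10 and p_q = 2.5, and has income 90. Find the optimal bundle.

For CES with ρ = -1, MRS = (q/r)^2.
Tangency: set MRS = p_r/p_q = 10/2.5 = 4.
So (q/r)^2 = 4; taking the square root, q/r = 2, i.e. q = 2·r.
Substitute into the budget 10·r + 2.5·q = 90: 15·r = 90, so r* = 6 and q* = 2·6 = 12.

r* = 6, q* = 12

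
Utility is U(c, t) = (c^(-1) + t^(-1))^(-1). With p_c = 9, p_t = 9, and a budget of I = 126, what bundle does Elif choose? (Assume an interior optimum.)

c* = 7, t* = 7

For CES with ρ = -1, MRS = (t/c)^2.
Tangency: set MRS = p_c/p_t = 9/9 = 1.
So (t/c)^2 = 1; taking the square root, t/c = 1, i.e. t = c.
Substitute into the budget 9·c + 9·t = 126: 18·c = 126, so c* = 7 and t* = 7.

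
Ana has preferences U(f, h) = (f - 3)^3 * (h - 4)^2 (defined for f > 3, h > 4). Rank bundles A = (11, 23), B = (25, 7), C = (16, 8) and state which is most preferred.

Evaluate utility at each bundle:
U(A) = 184832.
U(B) = 95832.
U(C) = 35152.
Highest utility is A, so A ≻ B ≻ C.

Bundle A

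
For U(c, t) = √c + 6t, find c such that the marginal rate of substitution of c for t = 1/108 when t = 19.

MU_c = 1/(2√c), MU_t = 6.
MRS = 1/(2√c) ÷ 6.
MRS depends only on c: (1/12)/√c = 1/108 ⇒ √c = (1/12)/(1/108) = 9 ⇒ c = 81.

c = 81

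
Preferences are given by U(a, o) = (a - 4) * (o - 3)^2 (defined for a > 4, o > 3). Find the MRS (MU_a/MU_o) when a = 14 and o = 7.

MRS = 0.2

MU_a = (o−3)^2, MU_o = 2·(a−4)·(o−3).
MRS = (1/2)·(o−3)/(a−4).
At (14, 7): MRS = 0.2.
So at (14, 7) the consumer would give up 0.2 units of o for one more unit of a.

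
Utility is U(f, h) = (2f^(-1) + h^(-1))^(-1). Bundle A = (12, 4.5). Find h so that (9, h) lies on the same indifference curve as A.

h = 6

U depends on (f, h) only through S = 2f^(-1) + h^(-1), so equal utility means equal S. At (12, 4.5): S = 7/18.
With f = 9: 2·9^(-1) = 2/9, so h^(-1) = 7/18 − 2/9 = 1/6.
Hence h = 1/(1/6) = 6.
Check: U(9, 6) = 2.5714.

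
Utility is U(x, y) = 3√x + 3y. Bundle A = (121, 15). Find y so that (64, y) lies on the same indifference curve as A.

U(121, 15) = 78.
Set U(64, y) = 78 and solve.
With x = 64: √64 = 8, so 3y = 78 − 3·8 = 54 and y = 18.
Check: U(64, 18) = 78.

y = 18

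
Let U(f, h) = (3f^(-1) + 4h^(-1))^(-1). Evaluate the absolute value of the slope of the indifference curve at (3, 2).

MRS = 1/3

For CES with ρ = -1, MRS = (3/4)·(h/f)^2.
At (3, 2): MRS = 1/3.
The indifference curve has slope −1/3 at this bundle.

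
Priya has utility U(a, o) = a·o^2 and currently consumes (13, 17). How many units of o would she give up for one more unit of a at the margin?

MRS = 17/26

MU_a = o^2 and MU_o = 2·a·o.
MRS = MU_a/MU_o = (1/2)·o/a.
At (13, 17): MRS = 17/26.
The indifference curve has slope −17/26 at this bundle.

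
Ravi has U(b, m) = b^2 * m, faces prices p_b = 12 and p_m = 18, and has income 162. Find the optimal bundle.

b* = 9, m* = 3

MU_b = 2·b·m and MU_m = b^2.
MRS = MU_b/MU_m = (2/1)·m/b.
Tangency: set MRS = p_b/p_m = 12/18 = 2/3.
So (2/1)·m/b = 2/3, i.e. m = (1/3)·b.
Substitute into the budget 12·b + 18·m = 162: 18·b = 162, so b* = 9.
Then m* = (1/3)·9 = 3.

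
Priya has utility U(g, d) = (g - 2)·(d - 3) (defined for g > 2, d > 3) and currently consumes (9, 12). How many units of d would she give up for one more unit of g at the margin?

MU_g = (d−3), MU_d = (g−2).
MRS = (d−3)/(g−2).
At (9, 12): MRS = 9/7.
So at (9, 12) the consumer would give up 9/7 units of d for one more unit of g.

MRS = 9/7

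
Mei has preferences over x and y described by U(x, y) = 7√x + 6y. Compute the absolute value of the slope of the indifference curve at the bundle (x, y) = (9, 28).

MU_x = 7/(2√x), MU_y = 6.
MRS = 7/(2√x) ÷ 6.
At (9, 28): MRS = 7/36.
The indifference curve has slope −7/36 at this bundle.

MRS = 7/36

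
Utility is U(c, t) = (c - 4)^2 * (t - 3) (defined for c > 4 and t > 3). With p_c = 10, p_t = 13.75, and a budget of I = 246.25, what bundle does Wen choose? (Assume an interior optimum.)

c* = 15, t* = 7

MU_c = 2·(c−4)·(t−3), MU_t = (c−4)^2.
MRS = (2/1)·(t−3)/(c−4).
Tangency: set MRS = p_c/p_t = 10/13.75 = 8/11.
So (2/1)·(t − 3)/(c − 4) = 8/11, i.e. (t − 3) = (4/11)·(c − 4).
Rewrite the budget in excess-of-subsistence terms: 10·(c − 4) + 13.75·(t − 3) = 246.25 − 10·4 − 13.75·3 = 165.
Substituting, 15·(c − 4) = 165, so c − 4 = 11 and c* = 15.
Then t − 3 = (4/11)·11 = 4, so t* = 7.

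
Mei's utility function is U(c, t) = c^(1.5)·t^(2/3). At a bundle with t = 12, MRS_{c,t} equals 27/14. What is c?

MU_c = 1.5·√c·t^(2/3) and MU_t = 2/3·c^(1.5)·t^(-1/3).
MRS = MU_c/MU_t = (2.25)·t/c.
Substitute t = 12: MRS = 27/c. Setting 27/c = 27/14 gives c = 27/(27/14) = 14.

c = 14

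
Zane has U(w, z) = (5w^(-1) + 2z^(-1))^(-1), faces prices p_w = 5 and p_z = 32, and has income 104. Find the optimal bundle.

For CES with ρ = -1, MRS = (5/2)·(z/w)^2.
Tangency: set MRS = p_w/p_z = 5/32.
So (z/w)^2 = 1/16; taking the square root, z/w = 0.25, i.e. z = 0.25·w.
Substitute into the budget 5·w + 32·z = 104: 13·w = 104, so w* = 8 and z* = 0.25·8 = 2.

w* = 8, z* = 2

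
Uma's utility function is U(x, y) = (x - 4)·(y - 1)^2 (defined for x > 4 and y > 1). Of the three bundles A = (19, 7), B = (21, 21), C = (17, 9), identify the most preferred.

Bundle B

Evaluate utility at each bundle:
U(A) = 540.
U(B) = 6800.
U(C) = 832.
Highest utility is B, so B ≻ C ≻ A.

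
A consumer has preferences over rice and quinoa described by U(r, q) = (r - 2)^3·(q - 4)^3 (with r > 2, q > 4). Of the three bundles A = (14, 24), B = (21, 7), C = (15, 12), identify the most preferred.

Evaluate utility at each bundle:
U(A) = 13824000.
U(B) = 185193.
U(C) = 1124864.
Highest utility is A, so A ≻ C ≻ B.

Bundle A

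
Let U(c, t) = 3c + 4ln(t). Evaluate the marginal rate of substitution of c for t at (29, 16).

MU_c = 3, MU_t = 4/t.
MRS = 3 ÷ (4/t).
At (29, 16): MRS = 12.
The indifference curve has slope −12 at this bundle.

MRS = 12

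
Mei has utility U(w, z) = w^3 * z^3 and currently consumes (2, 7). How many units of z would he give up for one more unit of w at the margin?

MU_w = 3·w^2·z^3 and MU_z = 3·w^3·z^2.
MRS = MU_w/MU_z = z/w.
At (2, 7): MRS = 3.5.
The indifference curve has slope −3.5 at this bundle.

MRS = 3.5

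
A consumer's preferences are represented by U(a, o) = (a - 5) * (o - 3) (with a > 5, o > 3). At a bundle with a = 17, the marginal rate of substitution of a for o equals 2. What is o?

MU_a = (o−3), MU_o = (a−5).
MRS = (o−3)/(a−5).
Substitute a = 17: MRS = (o − 3)/12. Setting this equal to 2 gives o − 3 = 2·12 = 24, so o = 27.

o = 27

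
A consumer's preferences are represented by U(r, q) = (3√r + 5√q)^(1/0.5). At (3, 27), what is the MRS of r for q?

MRS = 1.8

For CES with ρ = 0.5, MRS = (3/5)·√(q/r).
At (3, 27): MRS = 1.8.
So at (3, 27) the consumer would give up 1.8 units of q for one more unit of r.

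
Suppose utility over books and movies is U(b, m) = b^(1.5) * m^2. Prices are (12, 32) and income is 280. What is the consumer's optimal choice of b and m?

MU_b = 1.5·√b·m^2 and MU_m = 2·b^(1.5)·m.
MRS = MU_b/MU_m = (0.75)·m/b.
Tangency: set MRS = p_b/p_m = 12/32 = 0.375.
So (0.75)·m/b = 0.375, i.e. m = 0.5·b.
Substitute into the budget 12·b + 32·m = 280: 28·b = 280, so b* = 10.
Then m* = 0.5·10 = 5.

b* = 10, m* = 5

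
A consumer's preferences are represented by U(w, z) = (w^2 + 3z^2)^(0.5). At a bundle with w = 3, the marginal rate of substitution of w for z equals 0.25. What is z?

z = 4

For CES with ρ = 2, MRS = (1/3)·(z/w)^(-1).
Setting (1/3)·(z/3)^(-1) = 0.25 gives (z/3)^(-1) = 0.75, so z/3 = 4/3 and z = 4.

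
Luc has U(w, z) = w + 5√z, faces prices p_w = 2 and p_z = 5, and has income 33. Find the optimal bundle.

w* = 14, z* = 1

MU_w = 1, MU_z = 5/(2√z).
MRS = 1 ÷ (5/(2√z)).
Tangency: set MRS = p_w/p_z = 2/5 = 0.4.
MRS depends only on z: 0.4·√z = 0.4 ⇒ √z = 0.4/0.4 = 1 ⇒ z* = 1.
From the budget, 2·w = 33 − 5·1 = 28, so w* = 14.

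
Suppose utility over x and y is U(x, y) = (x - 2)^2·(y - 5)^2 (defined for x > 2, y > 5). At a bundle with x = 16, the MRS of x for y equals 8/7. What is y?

y = 21

MU_x = 2·(x−2)·(y−5)^2, MU_y = 2·(x−2)^2·(y−5).
MRS = (y−5)/(x−2).
Substitute x = 16: MRS = (y − 5)/14. Setting this equal to 8/7 gives y − 5 = (8/7)·14 = 16, so y = 21.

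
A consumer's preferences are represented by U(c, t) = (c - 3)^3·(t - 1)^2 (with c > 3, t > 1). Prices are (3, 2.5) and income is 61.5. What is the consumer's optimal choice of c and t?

MU_c = 3·(c−3)^2·(t−1)^2, MU_t = 2·(c−3)^3·(t−1).
MRS = (3/2)·(t−1)/(c−3).
Tangency: set MRS = p_c/p_t = 3/2.5 = 1.2.
So (3/2)·(t − 1)/(c − 3) = 1.2, i.e. (t − 1) = 0.8·(c − 3).
Rewrite the budget in excess-of-subsistence terms: 3·(c − 3) + 2.5·(t − 1) = 61.5 − 3·3 − 2.5·1 = 50.
Substituting, 5·(c − 3) = 50, so c − 3 = 10 and c* = 13.
Then t − 1 = 0.8·10 = 8, so t* = 9.

c* = 13, t* = 9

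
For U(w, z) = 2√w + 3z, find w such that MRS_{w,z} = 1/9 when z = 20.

MU_w = 2/(2√w), MU_z = 3.
MRS = 2/(2√w) ÷ 3.
MRS depends only on w: (1/3)/√w = 1/9 ⇒ √w = (1/3)/(1/9) = 3 ⇒ w = 9.

w = 9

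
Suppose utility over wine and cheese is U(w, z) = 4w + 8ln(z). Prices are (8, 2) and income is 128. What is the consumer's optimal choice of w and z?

w* = 14, z* = 8

MU_w = 4, MU_z = 8/z.
MRS = 4 ÷ (8/z).
Tangency: set MRS = p_w/p_z = 8/2 = 4.
MRS depends only on z: 0.5·z = 4 ⇒ z* = 4/0.5 = 8.
From the budget, 8·w = 128 − 2·8 = 112, so w* = 14.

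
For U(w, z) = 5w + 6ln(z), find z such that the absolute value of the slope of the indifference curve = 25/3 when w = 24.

MU_w = 5, MU_z = 6/z.
MRS = 5 ÷ (6/z).
MRS depends only on z: (5/6)·z = 25/3 ⇒ z = (25/3)/(5/6) = 10.

z = 10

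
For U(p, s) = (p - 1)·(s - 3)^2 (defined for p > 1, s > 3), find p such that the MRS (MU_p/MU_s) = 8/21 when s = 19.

p = 22

MU_p = (s−3)^2, MU_s = 2·(p−1)·(s−3).
MRS = (1/2)·(s−3)/(p−1).
Substitute s = 19: MRS = 8/(p − 1). Setting this equal to 8/21 gives p − 1 = 8/(8/21) = 21, so p = 22.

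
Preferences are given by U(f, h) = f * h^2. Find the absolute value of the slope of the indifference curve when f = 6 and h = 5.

MU_f = h^2 and MU_h = 2·f·h.
MRS = MU_f/MU_h = (1/2)·h/f.
At (6, 5): MRS = 5/12.
So at (6, 5) the consumer would give up 5/12 units of h for one more unit of f.

MRS = 5/12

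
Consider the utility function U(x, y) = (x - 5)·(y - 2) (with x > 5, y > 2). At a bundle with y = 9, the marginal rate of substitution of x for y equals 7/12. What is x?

x = 17

MU_x = (y−2), MU_y = (x−5).
MRS = (y−2)/(x−5).
Substitute y = 9: MRS = 7/(x − 5). Setting this equal to 7/12 gives x − 5 = 7/(7/12) = 12, so x = 17.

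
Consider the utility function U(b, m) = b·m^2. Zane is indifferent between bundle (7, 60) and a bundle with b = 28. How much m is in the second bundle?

m = 30

U(7, 60) = 25200.
Set U(28, m) = 25200 and solve.
With b = 28: m^2 = 25200/28 = 900; taking the square root, m = 30.
Check: U(28, 30) = 25200.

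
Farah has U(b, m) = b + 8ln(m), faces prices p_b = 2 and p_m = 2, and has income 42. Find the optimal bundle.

MU_b = 1, MU_m = 8/m.
MRS = 1 ÷ (8/m).
Tangency: set MRS = p_b/p_m = 2/2 = 1.
MRS depends only on m: 0.125·m = 1 ⇒ m* = 1/0.125 = 8.
From the budget, 2·b = 42 − 2·8 = 26, so b* = 13.

b* = 13, m* = 8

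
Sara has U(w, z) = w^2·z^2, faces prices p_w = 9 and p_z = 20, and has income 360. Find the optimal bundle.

w* = 20, z* = 9

MU_w = 2·w·z^2 and MU_z = 2·w^2·z.
MRS = MU_w/MU_z = z/w.
Tangency: set MRS = p_w/p_z = 9/20 = 0.45.
So z/w = 0.45, i.e. z = 0.45·w.
Substitute into the budget 9·w + 20·z = 360: 18·w = 360, so w* = 20.
Then z* = 0.45·20 = 9.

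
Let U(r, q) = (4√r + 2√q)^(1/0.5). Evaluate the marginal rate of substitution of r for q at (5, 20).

For CES with ρ = 0.5, MRS = (4/2)·√(q/r).
At (5, 20): MRS = 4.
The indifference curve has slope −4 at this bundle.

MRS = 4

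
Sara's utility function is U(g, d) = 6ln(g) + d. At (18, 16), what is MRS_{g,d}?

MU_g = 6/g, MU_d = 1.
MRS = 6/g ÷ 1.
At (18, 16): MRS = 1/3.
That is, one extra unit of g is worth 1/3 units of d at the margin.

MRS = 1/3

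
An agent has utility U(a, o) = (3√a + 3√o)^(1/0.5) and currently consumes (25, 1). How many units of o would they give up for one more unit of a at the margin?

MRS = 0.2

For CES with ρ = 0.5, MRS = √(o/a).
At (25, 1): MRS = 0.2.
So at (25, 1) the consumer would give up 0.2 units of o for one more unit of a.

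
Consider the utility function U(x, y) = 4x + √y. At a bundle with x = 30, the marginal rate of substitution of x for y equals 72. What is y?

y = 81

MU_x = 4, MU_y = 1/(2√y).
MRS = 4 ÷ (1/(2√y)).
MRS depends only on y: 8·√y = 72 ⇒ √y = 72/8 = 9 ⇒ y = 81.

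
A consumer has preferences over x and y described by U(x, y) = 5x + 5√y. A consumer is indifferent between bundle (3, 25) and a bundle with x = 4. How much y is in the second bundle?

U(3, 25) = 40.
Set U(4, y) = 40 and solve.
With x = 4: 5√y = 40 − 5·4 = 20, so √y = 4 and y = 16.
Check: U(4, 16) = 40.

y = 16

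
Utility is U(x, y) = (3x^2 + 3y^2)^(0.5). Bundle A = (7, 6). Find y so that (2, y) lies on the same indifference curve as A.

U depends on (x, y) only through S = 3x^2 + 3y^2, so equal utility means equal S. At (7, 6): S = 255.
With x = 2: 3·2^2 = 12, so 3y^2 = 255 − 12 = 243, i.e. y^2 = 81.
Hence y = √81 = 9.
Check: U(2, 9) = 15.9687.

y = 9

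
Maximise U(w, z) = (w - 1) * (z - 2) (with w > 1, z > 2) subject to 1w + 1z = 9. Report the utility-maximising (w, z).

w* = 4, z* = 5

MU_w = (z−2), MU_z = (w−1).
MRS = (z−2)/(w−1).
Tangency: set MRS = p_w/p_z = 1/1 = 1.
So (z − 2)/(w − 1) = 1, i.e. (z − 2) = (w − 1).
Rewrite the budget in excess-of-subsistence terms: 1·(w − 1) + 1·(z − 2) = 9 − 1·1 − 1·2 = 6.
Substituting, 2·(w − 1) = 6, so w − 1 = 3 and w* = 4.
Then z − 2 = 3, so z* = 5.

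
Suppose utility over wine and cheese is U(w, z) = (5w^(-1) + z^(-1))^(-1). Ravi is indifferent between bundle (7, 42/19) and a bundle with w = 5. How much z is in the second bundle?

U depends on (w, z) only through S = 5w^(-1) + z^(-1), so equal utility means equal S. At (7, 42/19): S = 7/6.
With w = 5: 5·5^(-1) = 1, so z^(-1) = 7/6 − 1 = 1/6.
Hence z = 1/(1/6) = 6.
Check: U(5, 6) = 0.8571.

z = 6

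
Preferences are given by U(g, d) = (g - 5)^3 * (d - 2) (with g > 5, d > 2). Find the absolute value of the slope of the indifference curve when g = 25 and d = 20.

MRS = 2.7

MU_g = 3·(g−5)^2·(d−2), MU_d = (g−5)^3.
MRS = (3/1)·(d−2)/(g−5).
At (25, 20): MRS = 2.7.
The indifference curve has slope −2.7 at this bundle.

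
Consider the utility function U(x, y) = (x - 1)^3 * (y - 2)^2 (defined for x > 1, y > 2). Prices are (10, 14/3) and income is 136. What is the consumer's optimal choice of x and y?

x* = 8, y* = 12

MU_x = 3·(x−1)^2·(y−2)^2, MU_y = 2·(x−1)^3·(y−2).
MRS = (3/2)·(y−2)/(x−1).
Tangency: set MRS = p_x/p_y = 10/(14/3) = 15/7.
So (3/2)·(y − 2)/(x − 1) = 15/7, i.e. (y − 2) = (10/7)·(x − 1).
Rewrite the budget in excess-of-subsistence terms: 10·(x − 1) + (14/3)·(y − 2) = 136 − 10·1 − (14/3)·2 = 350/3.
Substituting, (50/3)·(x − 1) = 350/3, so x − 1 = 7 and x* = 8.
Then y − 2 = (10/7)·7 = 10, so y* = 12.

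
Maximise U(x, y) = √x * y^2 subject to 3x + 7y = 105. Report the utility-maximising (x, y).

x* = 7, y* = 12

MU_x = 0.5·x^(-0.5)·y^2 and MU_y = 2·√x·y.
MRS = MU_x/MU_y = (0.25)·y/x.
Tangency: set MRS = p_x/p_y = 3/7.
So (0.25)·y/x = 3/7, i.e. y = (12/7)·x.
Substitute into the budget 3·x + 7·y = 105: 15·x = 105, so x* = 7.
Then y* = (12/7)·7 = 12.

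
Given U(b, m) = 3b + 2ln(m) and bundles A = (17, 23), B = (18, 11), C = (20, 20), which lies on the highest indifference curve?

Evaluate utility at each bundle:
U(A) = 57.271.
U(B) = 58.796.
U(C) = 65.991.
Highest utility is C, so C ≻ B ≻ A.

Bundle C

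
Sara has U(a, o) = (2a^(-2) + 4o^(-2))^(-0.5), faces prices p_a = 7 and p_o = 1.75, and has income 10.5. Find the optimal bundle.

For CES with ρ = -2, MRS = (2/4)·(o/a)^3.
Tangency: set MRS = p_a/p_o = 7/1.75 = 4.
So (o/a)^3 = 8; taking the cube root, o/a = 2, i.e. o = 2·a.
Substitute into the budget 7·a + 1.75·o = 10.5: 10.5·a = 10.5, so a* = 1 and o* = 2·1 = 2.

a* = 1, o* = 2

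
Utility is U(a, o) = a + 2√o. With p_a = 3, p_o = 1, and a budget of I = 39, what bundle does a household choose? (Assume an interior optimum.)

a* = 10, o* = 9

MU_a = 1, MU_o = 2/(2√o).
MRS = 1 ÷ (2/(2√o)).
Tangency: set MRS = p_a/p_o = 3/1 = 3.
MRS depends only on o: √o = 3 ⇒ √o = 3 ⇒ o* = 9.
From the budget, 3·a = 39 − 1·9 = 30, so a* = 10.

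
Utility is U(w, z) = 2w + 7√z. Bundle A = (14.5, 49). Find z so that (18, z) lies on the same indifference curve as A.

U(14.5, 49) = 78.
Set U(18, z) = 78 and solve.
With w = 18: 7√z = 78 − 2·18 = 42, so √z = 6 and z = 36.
Check: U(18, 36) = 78.

z = 36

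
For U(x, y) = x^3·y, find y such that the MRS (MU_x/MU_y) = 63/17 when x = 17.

y = 21

MU_x = 3·x^2·y and MU_y = x^3.
MRS = MU_x/MU_y = (3/1)·y/x.
Substitute x = 17: MRS = y/(17/3). Setting y/(17/3) = 63/17 gives y = (63/17)·(17/3) = 21.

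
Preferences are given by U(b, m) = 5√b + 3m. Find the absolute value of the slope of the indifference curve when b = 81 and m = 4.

MRS = 5/54

MU_b = 5/(2√b), MU_m = 3.
MRS = 5/(2√b) ÷ 3.
At (81, 4): MRS = 5/54.
The indifference curve has slope −5/54 at this bundle.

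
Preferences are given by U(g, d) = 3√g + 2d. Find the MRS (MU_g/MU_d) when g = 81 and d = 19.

MU_g = 3/(2√g), MU_d = 2.
MRS = 3/(2√g) ÷ 2.
At (81, 19): MRS = 1/12.
The indifference curve has slope −1/12 at this bundle.

MRS = 1/12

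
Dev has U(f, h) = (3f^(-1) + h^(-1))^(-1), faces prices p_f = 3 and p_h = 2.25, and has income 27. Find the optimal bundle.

For CES with ρ = -1, MRS = (3/1)·(h/f)^2.
Tangency: set MRS = p_f/p_h = 3/2.25 = 4/3.
So (h/f)^2 = 4/9; taking the square root, h/f = 2/3, i.e. h = (2/3)·f.
Substitute into the budget 3·f + 2.25·h = 27: 4.5·f = 27, so f* = 6 and h* = (2/3)·6 = 4.

f* = 6, h* = 4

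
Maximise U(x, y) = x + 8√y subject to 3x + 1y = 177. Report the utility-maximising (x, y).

x* = 11, y* = 144

MU_x = 1, MU_y = 8/(2√y).
MRS = 1 ÷ (8/(2√y)).
Tangency: set MRS = p_x/p_y = 3/1 = 3.
MRS depends only on y: 0.25·√y = 3 ⇒ √y = 3/0.25 = 12 ⇒ y* = 144.
From the budget, 3·x = 177 − 1·144 = 33, so x* = 11.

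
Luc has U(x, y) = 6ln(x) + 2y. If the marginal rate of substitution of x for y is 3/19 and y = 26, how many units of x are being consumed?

x = 19

MU_x = 6/x, MU_y = 2.
MRS = 6/x ÷ 2.
MRS depends only on x: 3/x = 3/19 ⇒ x = 3/(3/19) = 19.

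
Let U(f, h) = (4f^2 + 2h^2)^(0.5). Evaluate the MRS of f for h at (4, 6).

For CES with ρ = 2, MRS = (4/2)·(h/f)^(-1).
At (4, 6): MRS = 4/3.
That is, one extra unit of f is worth 4/3 units of h at the margin.

MRS = 4/3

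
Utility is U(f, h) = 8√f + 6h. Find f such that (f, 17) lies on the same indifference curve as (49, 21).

f = 100

U(49, 21) = 182.
Set U(f, 17) = 182 and solve.
With h = 17: 8√f = 182 − 6·17 = 80, so √f = 10 and f = 100.
Check: U(100, 17) = 182.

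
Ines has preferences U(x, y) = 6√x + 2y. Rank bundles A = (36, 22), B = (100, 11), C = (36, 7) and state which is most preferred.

Evaluate utility at each bundle:
U(A) = 80.000.
U(B) = 82.000.
U(C) = 50.000.
Highest utility is B, so B ≻ A ≻ C.

Bundle B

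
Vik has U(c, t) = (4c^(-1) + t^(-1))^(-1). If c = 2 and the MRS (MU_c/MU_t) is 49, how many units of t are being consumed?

For CES with ρ = -1, MRS = (4/1)·(t/c)^2.
Setting (4/1)·(t/2)^2 = 49 gives (t/2)^2 = 12.25, so t/2 = 3.5 and t = 7.

t = 7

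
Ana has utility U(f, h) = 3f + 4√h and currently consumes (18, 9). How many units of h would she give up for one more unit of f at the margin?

MU_f = 3, MU_h = 4/(2√h).
MRS = 3 ÷ (4/(2√h)).
At (18, 9): MRS = 4.5.
So at (18, 9) the consumer would give up 4.5 units of h for one more unit of f.

MRS = 4.5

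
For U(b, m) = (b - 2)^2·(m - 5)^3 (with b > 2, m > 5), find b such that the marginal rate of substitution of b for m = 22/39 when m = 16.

MU_b = 2·(b−2)·(m−5)^3, MU_m = 3·(b−2)^2·(m−5)^2.
MRS = (2/3)·(m−5)/(b−2).
Substitute m = 16: MRS = (22/3)/(b − 2). Setting this equal to 22/39 gives b − 2 = (22/3)/(22/39) = 13, so b = 15.

b = 15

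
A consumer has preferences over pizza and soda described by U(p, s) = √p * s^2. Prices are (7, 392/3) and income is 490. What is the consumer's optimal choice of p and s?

p* = 14, s* = 3

MU_p = 0.5·p^(-0.5)·s^2 and MU_s = 2·√p·s.
MRS = MU_p/MU_s = (0.25)·s/p.
Tangency: set MRS = p_p/p_s = 7/(392/3) = 3/56.
So (0.25)·s/p = 3/56, i.e. s = (3/14)·p.
Substitute into the budget 7·p + (392/3)·s = 490: 35·p = 490, so p* = 14.
Then s* = (3/14)·14 = 3.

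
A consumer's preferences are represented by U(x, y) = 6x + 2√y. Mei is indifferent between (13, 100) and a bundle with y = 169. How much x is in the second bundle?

x = 12

U(13, 100) = 98.
Set U(x, 169) = 98 and solve.
With y = 169: √169 = 13, so 6x = 98 − 2·13 = 72 and x = 12.
Check: U(12, 169) = 98.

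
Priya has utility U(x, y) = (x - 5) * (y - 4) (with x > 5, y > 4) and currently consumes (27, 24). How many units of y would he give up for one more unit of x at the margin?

MRS = 10/11

MU_x = (y−4), MU_y = (x−5).
MRS = (y−4)/(x−5).
At (27, 24): MRS = 10/11.
So at (27, 24) the consumer would give up 10/11 units of y for one more unit of x.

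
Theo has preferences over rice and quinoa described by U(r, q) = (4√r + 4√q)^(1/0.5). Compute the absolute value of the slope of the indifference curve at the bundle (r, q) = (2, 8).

For CES with ρ = 0.5, MRS = √(q/r).
At (2, 8): MRS = 2.
So at (2, 8) the consumer would give up 2 units of q for one more unit of r.

MRS = 2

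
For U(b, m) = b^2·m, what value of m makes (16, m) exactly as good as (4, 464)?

m = 29

U(4, 464) = 7424.
Set U(16, m) = 7424 and solve.
With b = 16: 16^2 = 256, so m = 7424/256 = 29.
Check: U(16, 29) = 7424.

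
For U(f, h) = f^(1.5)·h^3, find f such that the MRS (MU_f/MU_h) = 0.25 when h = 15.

MU_f = 1.5·√f·h^3 and MU_h = 3·f^(1.5)·h^2.
MRS = MU_f/MU_h = (0.5)·h/f.
Substitute h = 15: MRS = 7.5/f. Setting 7.5/f = 0.25 gives f = 7.5/0.25 = 30.

f = 30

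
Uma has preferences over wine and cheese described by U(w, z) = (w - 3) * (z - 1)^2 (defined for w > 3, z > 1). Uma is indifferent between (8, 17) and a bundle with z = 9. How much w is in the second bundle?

U(8, 17) = 1280.
Set U(w, 9) = 1280 and solve.
With z = 9: (9 − 1)^2 = 64, so (w − 3) = 1280/64 = 20.
So w = 3 + 20 = 23.
Check: U(23, 9) = 1280.

w = 23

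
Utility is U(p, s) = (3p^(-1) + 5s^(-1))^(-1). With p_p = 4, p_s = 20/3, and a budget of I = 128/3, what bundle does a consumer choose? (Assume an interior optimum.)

p* = 4, s* = 4

For CES with ρ = -1, MRS = (3/5)·(s/p)^2.
Tangency: set MRS = p_p/p_s = 4/(20/3) = 0.6.
So (s/p)^2 = 1; taking the square root, s/p = 1, i.e. s = p.
Substitute into the budget 4·p + (20/3)·s = 128/3: (32/3)·p = 128/3, so p* = 4 and s* = 4.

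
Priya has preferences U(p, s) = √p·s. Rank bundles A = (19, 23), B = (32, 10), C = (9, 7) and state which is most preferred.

Evaluate utility at each bundle:
U(A) = 100.255.
U(B) = 56.569.
U(C) = 21.000.
Highest utility is A, so A ≻ B ≻ C.

Bundle A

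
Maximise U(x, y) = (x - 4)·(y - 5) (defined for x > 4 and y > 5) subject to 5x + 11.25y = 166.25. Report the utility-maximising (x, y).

x* = 13, y* = 9

MU_x = (y−5), MU_y = (x−4).
MRS = (y−5)/(x−4).
Tangency: set MRS = p_x/p_y = 5/11.25 = 4/9.
So (y − 5)/(x − 4) = 4/9, i.e. (y − 5) = (4/9)·(x − 4).
Rewrite the budget in excess-of-subsistence terms: 5·(x − 4) + 11.25·(y − 5) = 166.25 − 5·4 − 11.25·5 = 90.
Substituting, 10·(x − 4) = 90, so x − 4 = 9 and x* = 13.
Then y − 5 = (4/9)·9 = 4, so y* = 9.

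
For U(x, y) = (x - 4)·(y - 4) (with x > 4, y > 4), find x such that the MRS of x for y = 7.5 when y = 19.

x = 6

MU_x = (y−4), MU_y = (x−4).
MRS = (y−4)/(x−4).
Substitute y = 19: MRS = 15/(x − 4). Setting this equal to 7.5 gives x − 4 = 15/7.5 = 2, so x = 6.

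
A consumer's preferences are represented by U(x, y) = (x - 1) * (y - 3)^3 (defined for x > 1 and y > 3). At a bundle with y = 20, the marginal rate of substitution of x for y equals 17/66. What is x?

MU_x = (y−3)^3, MU_y = 3·(x−1)·(y−3)^2.
MRS = (1/3)·(y−3)/(x−1).
Substitute y = 20: MRS = (17/3)/(x − 1). Setting this equal to 17/66 gives x − 1 = (17/3)/(17/66) = 22, so x = 23.

x = 23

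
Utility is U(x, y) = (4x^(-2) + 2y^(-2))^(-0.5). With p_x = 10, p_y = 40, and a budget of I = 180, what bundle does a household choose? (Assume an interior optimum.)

For CES with ρ = -2, MRS = (4/2)·(y/x)^3.
Tangency: set MRS = p_x/p_y = 10/40 = 0.25.
So (y/x)^3 = 0.125; taking the cube root, y/x = 0.5, i.e. y = 0.5·x.
Substitute into the budget 10·x + 40·y = 180: 30·x = 180, so x* = 6 and y* = 0.5·6 = 3.

x* = 6, y* = 3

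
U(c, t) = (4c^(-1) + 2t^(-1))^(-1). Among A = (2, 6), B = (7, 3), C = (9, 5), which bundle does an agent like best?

Bundle C

Evaluate utility at each bundle:
U(A) = 0.429.
U(B) = 0.808.
U(C) = 1.184.
Highest utility is C, so C ≻ B ≻ A.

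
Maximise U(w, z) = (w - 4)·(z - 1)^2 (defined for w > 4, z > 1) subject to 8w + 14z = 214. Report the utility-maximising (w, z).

MU_w = (z−1)^2, MU_z = 2·(w−4)·(z−1).
MRS = (1/2)·(z−1)/(w−4).
Tangency: set MRS = p_w/p_z = 8/14 = 4/7.
So (1/2)·(z − 1)/(w − 4) = 4/7, i.e. (z − 1) = (8/7)·(w − 4).
Rewrite the budget in excess-of-subsistence terms: 8·(w − 4) + 14·(z − 1) = 214 − 8·4 − 14·1 = 168.
Substituting, 24·(w − 4) = 168, so w − 4 = 7 and w* = 11.
Then z − 1 = (8/7)·7 = 8, so z* = 9.

w* = 11, z* = 9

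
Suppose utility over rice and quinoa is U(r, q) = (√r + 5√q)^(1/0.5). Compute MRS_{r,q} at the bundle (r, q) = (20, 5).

MRS = 0.1

For CES with ρ = 0.5, MRS = (1/5)·√(q/r).
At (20, 5): MRS = 0.1.
That is, one extra unit of r is worth 0.1 units of q at the margin.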